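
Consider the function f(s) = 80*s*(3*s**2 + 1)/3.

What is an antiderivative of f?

The substitution u = -4*s**2 - 4/3 works: f is exactly (dF/du)*(du/ds) for that inner function.
Check: d/ds[5*(-4*s**2 - 4/3)**2/4] = 80*s**3 + 80*s/3, which equals f(s).

An antiderivative is F(s) = 5*(-4*s**2 - 4/3)**2/4.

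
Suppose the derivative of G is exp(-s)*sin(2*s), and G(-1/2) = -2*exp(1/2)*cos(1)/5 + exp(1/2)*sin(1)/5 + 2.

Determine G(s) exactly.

G(s) = -(-10*exp(s) + sin(2*s) + 2*cos(2*s))*exp(-s)/5

Since d/ds undoes antidifferentiation here, G(s) must give back the stated G'(s).
A general antiderivative is -exp(-s)*sin(2*s)/5 - 2*exp(-s)*cos(2*s)/5 + C.
The condition gives C = -2*exp(1/2)*cos(1)/5 + exp(1/2)*sin(1)/5 + 2 - (-2*exp(1/2)*cos(1)/5 + exp(1/2)*sin(1)/5) = 2.
So G(s) = -(-10*exp(s) + sin(2*s) + 2*cos(2*s))*exp(-s)/5.
Check: d/ds[-(-10*exp(s) + sin(2*s) + 2*cos(2*s))*exp(-s)/5] = exp(-s)*sin(2*s) = G'(s).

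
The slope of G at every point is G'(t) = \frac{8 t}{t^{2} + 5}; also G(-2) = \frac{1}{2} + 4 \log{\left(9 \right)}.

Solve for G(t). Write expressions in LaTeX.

The substitution u = t^{2} + 5 works: G'(t) is exactly (dG/du)*(du/dt) for that inner function.
A general antiderivative is 4 \log{\left(t^{2} + 5 \right)} + C.
The condition gives C = \frac{1}{2} + 4 \log{\left(9 \right)} - (4 \log{\left(9 \right)}) = \frac{1}{2}.
So G(t) = 4 \log{\left(t^{2} + 5 \right)} + \frac{1}{2}.
Check: d/dt[4 \log{\left(t^{2} + 5 \right)} + \frac{1}{2}] = \frac{8 t}{t^{2} + 5} = G'(t).

G(t) = 4 \log{\left(t^{2} + 5 \right)} + \frac{1}{2}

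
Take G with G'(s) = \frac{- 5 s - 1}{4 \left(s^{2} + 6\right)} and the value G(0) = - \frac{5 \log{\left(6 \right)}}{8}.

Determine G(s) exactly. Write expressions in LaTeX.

Since d/ds undoes antidifferentiation here, G(s) must give back the stated G'(s).
A general antiderivative is - \frac{5 \log{\left(s^{2} + 6 \right)}}{8} - \frac{\sqrt{6} \operatorname{atan}{\left(\frac{\sqrt{6} s}{6} \right)}}{24} + C.
The condition gives C = - \frac{5 \log{\left(6 \right)}}{8} - (- \frac{5 \log{\left(6 \right)}}{8}) = 0.
So G(s) = - \frac{5 \log{\left(s^{2} + 6 \right)}}{8} - \frac{\sqrt{6} \operatorname{atan}{\left(\frac{\sqrt{6} s}{6} \right)}}{24}.
Check: d/ds[- \frac{5 \log{\left(s^{2} + 6 \right)}}{8} - \frac{\sqrt{6} \operatorname{atan}{\left(\frac{\sqrt{6} s}{6} \right)}}{24}] = \frac{- 5 s - 1}{4 s^{2} + 24}, which equals G'(s).

G(s) = - \frac{5 \log{\left(s^{2} + 6 \right)}}{8} - \frac{\sqrt{6} \operatorname{atan}{\left(\frac{\sqrt{6} s}{6} \right)}}{24}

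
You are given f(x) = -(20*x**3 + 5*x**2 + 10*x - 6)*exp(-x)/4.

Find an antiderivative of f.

f has the shape u'v + uv' for u = 5*x**3 + 65*x**2/4 + 35*x + 67/2 and v = exp(-x) — it is the derivative of the product u*v.
Check: d/dx[(20*x**3 + 65*x**2 + 140*x + 134)*exp(-x)/4] = (-20*x**3 - 5*x**2 - 10*x + 6)*exp(-x)/4, which equals f(x).

An antiderivative is F(x) = (20*x**3 + 65*x**2 + 140*x + 134)*exp(-x)/4.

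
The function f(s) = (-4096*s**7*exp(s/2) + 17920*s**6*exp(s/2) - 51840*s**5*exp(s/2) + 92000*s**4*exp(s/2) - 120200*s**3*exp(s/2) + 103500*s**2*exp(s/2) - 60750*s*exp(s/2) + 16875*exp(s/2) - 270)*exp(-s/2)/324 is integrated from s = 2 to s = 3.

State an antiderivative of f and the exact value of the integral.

Recover f(s) by differentiating a candidate F(s); any mismatch rules it out.
F(s) = -(4096*s**8*exp(s/2) - 20480*s**7*exp(s/2) + 69120*s**6*exp(s/2) - 147200*s**5*exp(s/2) + 240400*s**4*exp(s/2) - 276000*s**3*exp(s/2) + 243000*s**2*exp(s/2) - 135000*s*exp(s/2) + 50625*exp(s/2) - 4320)*exp(-s/2)/2592 is an antiderivative of f.
Check: d/ds[-(4096*s**8*exp(s/2) - 20480*s**7*exp(s/2) + 69120*s**6*exp(s/2) - 147200*s**5*exp(s/2) + 240400*s**4*exp(s/2) - 276000*s**3*exp(s/2) + 243000*s**2*exp(s/2) - 135000*s*exp(s/2) + 50625*exp(s/2) - 4320)*exp(-s/2)/2592] = (-4096*s**7*exp(s/2) + 17920*s**6*exp(s/2) - 51840*s**5*exp(s/2) + 92000*s**4*exp(s/2) - 120200*s**3*exp(s/2) + 103500*s**2*exp(s/2) - 60750*s*exp(s/2) + 16875*exp(s/2) - 270)*exp(-s/2)/324 = f(s).
F(3) = -130321/32 + 5*exp(-3/2)/3; F(2) = -6561/32 + 5*exp(-1)/3.
Integral = F(3) - F(2) = -7735/2 - 5*exp(-1)/3 + 5*exp(-3/2)/3.

Antiderivative: F(s) = -(4096*s**8*exp(s/2) - 20480*s**7*exp(s/2) + 69120*s**6*exp(s/2) - 147200*s**5*exp(s/2) + 240400*s**4*exp(s/2) - 276000*s**3*exp(s/2) + 243000*s**2*exp(s/2) - 135000*s*exp(s/2) + 50625*exp(s/2) - 4320)*exp(-s/2)/2592; value = -7735/2 - 5*exp(-1)/3 + 5*exp(-3/2)/3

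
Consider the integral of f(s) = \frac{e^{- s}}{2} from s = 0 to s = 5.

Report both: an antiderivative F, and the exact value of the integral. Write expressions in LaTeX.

Antiderivative: F(s) = - \frac{e^{- s}}{2}; value = \frac{1}{2} - \frac{1}{2 e^{5}}

Differentiate the proposed F(s) back; it has to land on f(s) exactly.
F(s) = - \frac{e^{- s}}{2} is an antiderivative of f.
Check: d/ds[- \frac{e^{- s}}{2}] = \frac{e^{- s}}{2} = f(s).
F(5) = - \frac{1}{2 e^{5}}; F(0) = - \frac{1}{2}.
Integral = F(5) - F(0) = \frac{1}{2} - \frac{1}{2 e^{5}}.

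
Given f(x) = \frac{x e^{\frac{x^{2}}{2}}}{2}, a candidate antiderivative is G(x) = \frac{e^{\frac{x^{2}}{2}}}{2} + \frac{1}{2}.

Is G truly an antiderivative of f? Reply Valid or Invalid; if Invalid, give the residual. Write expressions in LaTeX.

Valid - differentiating G returns exactly f.

d/dx[G] = \frac{x e^{\frac{x^{2}}{2}}}{2}
This equals f(x) exactly, so the claim holds.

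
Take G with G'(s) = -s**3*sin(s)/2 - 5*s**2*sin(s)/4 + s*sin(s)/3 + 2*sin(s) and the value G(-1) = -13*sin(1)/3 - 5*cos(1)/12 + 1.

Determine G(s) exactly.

The integrand splits into summands that can be handled one at a time.
A general antiderivative is s**3*cos(s)/2 - 3*s**2*sin(s)/2 + 5*s**2*cos(s)/4 - 5*s*sin(s)/2 - 10*s*cos(s)/3 + 10*sin(s)/3 - 9*cos(s)/2 + C.
The condition gives C = -13*sin(1)/3 - 5*cos(1)/12 + 1 - (-13*sin(1)/3 - 5*cos(1)/12) = 1.
So G(s) = (6*s**3*cos(s) - 18*s**2*sin(s) + 15*s**2*cos(s) - 30*s*sin(s) - 40*s*cos(s) + 40*sin(s) - 54*cos(s) + 12)/12.
Check: d/ds[(6*s**3*cos(s) - 18*s**2*sin(s) + 15*s**2*cos(s) - 30*s*sin(s) - 40*s*cos(s) + 40*sin(s) - 54*cos(s) + 12)/12] = -s**3*sin(s)/2 - 5*s**2*sin(s)/4 + s*sin(s)/3 + 2*sin(s) = G'(s).

G(s) = (6*s**3*cos(s) - 18*s**2*sin(s) + 15*s**2*cos(s) - 30*s*sin(s) - 40*s*cos(s) + 40*sin(s) - 54*cos(s) + 12)/12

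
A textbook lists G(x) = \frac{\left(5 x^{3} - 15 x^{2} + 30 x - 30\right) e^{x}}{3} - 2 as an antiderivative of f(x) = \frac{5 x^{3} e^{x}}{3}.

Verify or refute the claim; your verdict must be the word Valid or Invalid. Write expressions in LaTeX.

d/dx[G] = \frac{5 x^{3} e^{x}}{3}
This equals f(x) exactly, so the claim holds.

Valid - differentiating G returns exactly f.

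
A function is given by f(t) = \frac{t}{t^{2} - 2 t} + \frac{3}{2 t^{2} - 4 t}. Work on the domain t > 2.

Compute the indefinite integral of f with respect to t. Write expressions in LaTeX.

Factor the denominator (2 t \left(t - 2\right)) and decompose: f = \frac{7}{4 \left(t - 2\right)} - \frac{3}{4 t}; each piece integrates to a log, atan, or power term.
Check: d/dt[- \frac{3 \log{\left(t \right)}}{4} + \frac{7 \log{\left(t - 2 \right)}}{4}] = \frac{2 t + 3}{2 t^{2} - 4 t}, which equals f(t).

F(t) = - \frac{3 \log{\left(t \right)}}{4} + \frac{7 \log{\left(t - 2 \right)}}{4} + C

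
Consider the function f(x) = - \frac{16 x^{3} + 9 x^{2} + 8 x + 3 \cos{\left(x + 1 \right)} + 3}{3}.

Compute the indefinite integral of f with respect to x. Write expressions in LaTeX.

Since d/dx undoes antidifferentiation here, F'(x) = f(x) is required of F(x).
Check: d/dx[- \frac{4 x^{4}}{3} - x^{3} - \frac{4 x^{2}}{3} - x - \sin{\left(x + 1 \right)}] = - \frac{16 x^{3}}{3} - 3 x^{2} - \frac{8 x}{3} - \cos{\left(x + 1 \right)} - 1, which equals f(x).

F(x) = - \frac{4 x^{4}}{3} - x^{3} - \frac{4 x^{2}}{3} - x - \sin{\left(x + 1 \right)} + C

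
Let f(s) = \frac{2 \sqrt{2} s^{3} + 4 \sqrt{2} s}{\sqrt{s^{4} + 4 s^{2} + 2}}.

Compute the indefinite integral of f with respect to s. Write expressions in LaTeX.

The substitution u = \frac{s^{4}}{2} + 2 s^{2} + 1 works: f is exactly (dF/du)*(du/ds) for that inner function.
Check: d/ds[\sqrt{2} \sqrt{s^{4} + 4 s^{2} + 2}] = \frac{2 \sqrt{2} s^{3} + 4 \sqrt{2} s}{\sqrt{s^{4} + 4 s^{2} + 2}} = f(s).

F(s) = \sqrt{2} \sqrt{s^{4} + 4 s^{2} + 2} + C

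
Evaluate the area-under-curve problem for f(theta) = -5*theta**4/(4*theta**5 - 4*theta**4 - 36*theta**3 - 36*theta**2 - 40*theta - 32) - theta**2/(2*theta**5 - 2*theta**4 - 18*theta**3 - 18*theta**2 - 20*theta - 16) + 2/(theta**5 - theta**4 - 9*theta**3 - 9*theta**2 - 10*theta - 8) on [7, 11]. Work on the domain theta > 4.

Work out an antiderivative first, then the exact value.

Antiderivative: F(theta) = -(2608*log(theta - 4) + 102*log(theta + 1) + 2720*log(theta + 2) - 165*log(theta**2 + 1) + 210*atan(theta))/4080; value = -2*log(13)/3 - 163*log(7)/255 - 11*log(50)/272 - 7*atan(11)/136 - log(12)/40 + log(8)/40 + 7*atan(7)/136 + 11*log(122)/272 + 163*log(3)/255 + 2*log(9)/3

The denominator factors as 4*(theta - 4)*(theta + 1)*(theta + 2)*(theta**2 + 1); partial fractions split f into directly integrable pieces: (11*theta - 7)/(136*(theta**2 + 1)) - 2/(3*(theta + 2)) - 1/(40*(theta + 1)) - 163/(255*(theta - 4)).
F(theta) = -(2608*log(theta - 4) + 102*log(theta + 1) + 2720*log(theta + 2) - 165*log(theta**2 + 1) + 210*atan(theta))/4080 is an antiderivative of f.
Check: d/dtheta[-(2608*log(theta - 4) + 102*log(theta + 1) + 2720*log(theta + 2) - 165*log(theta**2 + 1) + 210*atan(theta))/4080] = (-5*theta**4 - 2*theta**2 + 8)/(4*theta**5 - 4*theta**4 - 36*theta**3 - 36*theta**2 - 40*theta - 32), which equals f(theta).
F(11) = -2*log(13)/3 - 163*log(7)/255 - 7*atan(11)/136 - log(12)/40 + 11*log(122)/272; F(7) = -2*log(9)/3 - 163*log(3)/255 - 7*atan(7)/136 - log(8)/40 + 11*log(50)/272.
Integral = F(11) - F(7) = -2*log(13)/3 - 163*log(7)/255 - 11*log(50)/272 - 7*atan(11)/136 - log(12)/40 + log(8)/40 + 7*atan(7)/136 + 11*log(122)/272 + 163*log(3)/255 + 2*log(9)/3.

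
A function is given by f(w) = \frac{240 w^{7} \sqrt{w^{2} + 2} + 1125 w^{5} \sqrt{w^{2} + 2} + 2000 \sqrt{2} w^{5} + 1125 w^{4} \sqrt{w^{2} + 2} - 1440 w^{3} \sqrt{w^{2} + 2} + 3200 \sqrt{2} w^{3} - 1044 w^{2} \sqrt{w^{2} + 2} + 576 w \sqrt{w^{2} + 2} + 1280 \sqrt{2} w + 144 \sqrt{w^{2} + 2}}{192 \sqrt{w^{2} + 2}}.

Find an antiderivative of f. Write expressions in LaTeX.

An antiderivative is F(w) = \frac{5 w^{8}}{32} + \frac{125 w^{6}}{128} + \frac{75 w^{5}}{64} + \frac{25 w^{4} \sqrt{2 w^{2} + 4}}{12} - \frac{15 w^{4}}{8} - \frac{29 w^{3}}{16} + \frac{3 w^{2}}{2} + \frac{3 w}{4} + \frac{20 \sqrt{2 w^{2} + 4}}{3}.

Since d/dw undoes antidifferentiation here, F'(w) = f(w) is required of F(w).
Check: d/dw[\frac{5 w^{8}}{32} + \frac{125 w^{6}}{128} + \frac{75 w^{5}}{64} + \frac{25 w^{4} \sqrt{2 w^{2} + 4}}{12} - \frac{15 w^{4}}{8} - \frac{29 w^{3}}{16} + \frac{3 w^{2}}{2} + \frac{3 w}{4} + \frac{20 \sqrt{2 w^{2} + 4}}{3}] = \frac{240 w^{7} \sqrt{w^{2} + 2} + 1125 w^{5} \sqrt{w^{2} + 2} + 2000 \sqrt{2} w^{5} + 1125 w^{4} \sqrt{w^{2} + 2} - 1440 w^{3} \sqrt{w^{2} + 2} + 3200 \sqrt{2} w^{3} - 1044 w^{2} \sqrt{w^{2} + 2} + 576 w \sqrt{w^{2} + 2} + 1280 \sqrt{2} w + 144 \sqrt{w^{2} + 2}}{192 \sqrt{w^{2} + 2}} = f(w).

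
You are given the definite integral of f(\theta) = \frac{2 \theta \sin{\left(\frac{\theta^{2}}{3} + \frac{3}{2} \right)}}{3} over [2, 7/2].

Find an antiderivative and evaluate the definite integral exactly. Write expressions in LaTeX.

The substitution u = \frac{\theta^{2}}{3} + \frac{3}{2} works: f is exactly (dF/du)*(du/d\theta) for that inner function.
F(\theta) = - \cos{\left(\frac{\theta^{2}}{3} + \frac{3}{2} \right)} is an antiderivative of f.
Check: d/d\theta[- \cos{\left(\frac{\theta^{2}}{3} + \frac{3}{2} \right)}] = \frac{2 \theta \sin{\left(\frac{\theta^{2}}{3} + \frac{3}{2} \right)}}{3} = f(\theta).
F(7/2) = - \cos{\left(\frac{67}{12} \right)}; F(2) = - \cos{\left(\frac{17}{6} \right)}.
Integral = F(7/2) - F(2) = \cos{\left(\frac{17}{6} \right)} - \cos{\left(\frac{67}{12} \right)}.

Antiderivative: F(\theta) = - \cos{\left(\frac{\theta^{2}}{3} + \frac{3}{2} \right)}; value = \cos{\left(\frac{17}{6} \right)} - \cos{\left(\frac{67}{12} \right)}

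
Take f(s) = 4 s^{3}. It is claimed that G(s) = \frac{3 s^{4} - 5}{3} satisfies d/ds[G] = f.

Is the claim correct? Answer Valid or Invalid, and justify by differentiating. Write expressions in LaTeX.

Valid - differentiating G returns exactly f.

d/ds[G] = 4 s^{3}
This equals f(s) exactly, so the claim holds.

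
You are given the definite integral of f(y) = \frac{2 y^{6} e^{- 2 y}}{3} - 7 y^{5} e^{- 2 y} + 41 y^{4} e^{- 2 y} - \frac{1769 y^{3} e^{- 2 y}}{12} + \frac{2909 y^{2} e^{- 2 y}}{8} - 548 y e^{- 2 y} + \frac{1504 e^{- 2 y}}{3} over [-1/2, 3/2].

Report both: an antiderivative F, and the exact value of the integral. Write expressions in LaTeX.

Antiderivative: F(y) = - \frac{\left(2 y^{2} - 5 y + 16\right)^{3} e^{- 2 y}}{24}; value = - \frac{2197}{24 e^{3}} + \frac{6859 e}{24}

f has the shape u'v + uv' for u = - \frac{8 \left(\frac{y^{2}}{2} - \frac{5 y}{4} + 4\right)^{3}}{3} and v = e^{- 2 y} — it is the derivative of the product u*v.
F(y) = - \frac{\left(2 y^{2} - 5 y + 16\right)^{3} e^{- 2 y}}{24} is an antiderivative of f.
Check: d/dy[- \frac{\left(2 y^{2} - 5 y + 16\right)^{3} e^{- 2 y}}{24}] = \frac{\left(16 y^{6} - 168 y^{5} + 984 y^{4} - 3538 y^{3} + 8727 y^{2} - 13152 y + 12032\right) e^{- 2 y}}{24}, which equals f(y).
F(3/2) = - \frac{2197}{24 e^{3}}; F(-1/2) = - \frac{6859 e}{24}.
Integral = F(3/2) - F(-1/2) = - \frac{2197}{24 e^{3}} + \frac{6859 e}{24}.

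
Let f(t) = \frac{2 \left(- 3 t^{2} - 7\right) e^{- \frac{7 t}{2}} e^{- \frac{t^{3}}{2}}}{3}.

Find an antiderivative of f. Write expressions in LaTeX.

An antiderivative is F(t) = \frac{4 e^{- 3 t} e^{- \frac{t^{3}}{2} - \frac{t}{2}}}{3}.

f has the shape u'v + uv' for u = \frac{4 e^{- 3 t}}{3} and v = e^{- \frac{t^{3}}{2} - \frac{t}{2}} — it is the derivative of the product u*v.
Check: d/dt[\frac{4 e^{- 3 t} e^{- \frac{t^{3}}{2} - \frac{t}{2}}}{3}] = \frac{\left(- 6 t^{2} - 14\right) e^{- \frac{7 t}{2}} e^{- \frac{t^{3}}{2}}}{3}, which equals f(t).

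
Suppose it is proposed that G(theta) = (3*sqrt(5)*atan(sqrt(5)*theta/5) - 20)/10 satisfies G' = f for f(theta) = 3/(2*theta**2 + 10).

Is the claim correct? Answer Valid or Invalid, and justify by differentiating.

Valid: G'(theta) = f(theta).

d/dtheta[G] = 3/(2*theta**2 + 10)
This equals f(theta) exactly, so the claim holds.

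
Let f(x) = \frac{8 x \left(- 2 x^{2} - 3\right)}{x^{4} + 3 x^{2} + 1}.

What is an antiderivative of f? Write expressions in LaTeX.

f matches the chain-rule pattern g'(h)*h' with inner function h(x) = \frac{2 x^{4}}{3} + 2 x^{2} + \frac{2}{3}; substituting u = h(x) collapses the integral.
Check: d/dx[- 4 \log{\left(\frac{2 x^{4}}{3} + 2 x^{2} + \frac{2}{3} \right)}] = \frac{- 16 x^{3} - 24 x}{x^{4} + 3 x^{2} + 1}, which equals f(x).

An antiderivative is F(x) = - 4 \log{\left(\frac{2 x^{4}}{3} + 2 x^{2} + \frac{2}{3} \right)}.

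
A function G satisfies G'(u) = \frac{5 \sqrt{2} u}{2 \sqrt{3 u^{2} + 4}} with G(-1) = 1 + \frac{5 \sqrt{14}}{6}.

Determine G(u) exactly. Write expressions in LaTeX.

G'(u) matches the chain-rule pattern g'(h)*h' with inner function h(u) = \frac{3 u^{2}}{2} + 2; substituting w = h(u) collapses the integral.
A general antiderivative is \frac{5 \sqrt{\frac{3 u^{2}}{2} + 2}}{3} + C.
The condition gives C = 1 + \frac{5 \sqrt{14}}{6} - (\frac{5 \sqrt{14}}{6}) = 1.
So G(u) = \frac{5 \sqrt{\frac{3 u^{2}}{2} + 2}}{3} + 1.
Check: d/du[\frac{5 \sqrt{\frac{3 u^{2}}{2} + 2}}{3} + 1] = \frac{5 \sqrt{2} u}{2 \sqrt{3 u^{2} + 4}} = G'(u).

G(u) = \frac{5 \sqrt{\frac{3 u^{2}}{2} + 2}}{3} + 1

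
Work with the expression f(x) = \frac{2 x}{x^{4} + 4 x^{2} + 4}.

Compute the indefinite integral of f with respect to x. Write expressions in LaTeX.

F(x) = - \frac{1}{x^{2} + 2} + C

The substitution u = x^{2} + 2 works: f is exactly (dF/du)*(du/dx) for that inner function.
Check: d/dx[- \frac{1}{x^{2} + 2}] = \frac{2 x}{x^{4} + 4 x^{2} + 4} = f(x).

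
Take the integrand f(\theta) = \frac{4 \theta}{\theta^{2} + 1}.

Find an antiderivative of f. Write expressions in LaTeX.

The substitution u = 2 \theta^{2} + 2 works: f is exactly (dF/du)*(du/d\theta) for that inner function.
Check: d/d\theta[2 \log{\left(2 \theta^{2} + 2 \right)}] = \frac{4 \theta}{\theta^{2} + 1} = f(\theta).

An antiderivative is F(\theta) = 2 \log{\left(2 \theta^{2} + 2 \right)}.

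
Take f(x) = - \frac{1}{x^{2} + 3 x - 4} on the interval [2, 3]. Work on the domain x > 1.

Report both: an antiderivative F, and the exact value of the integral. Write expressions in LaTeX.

Antiderivative: F(x) = - \frac{\log{\left(x - 1 \right)}}{5} + \frac{\log{\left(x + 4 \right)}}{5}; value = - \frac{\log{\left(6 \right)}}{5} - \frac{\log{\left(2 \right)}}{5} + \frac{\log{\left(7 \right)}}{5}

Factor the denominator (\left(x - 1\right) \left(x + 4\right)) and decompose: f = \frac{1}{5 \left(x + 4\right)} - \frac{1}{5 \left(x - 1\right)}; each piece integrates to a log, atan, or power term.
F(x) = - \frac{\log{\left(x - 1 \right)}}{5} + \frac{\log{\left(x + 4 \right)}}{5} is an antiderivative of f.
Check: d/dx[- \frac{\log{\left(x - 1 \right)}}{5} + \frac{\log{\left(x + 4 \right)}}{5}] = - \frac{1}{x^{2} + 3 x - 4} = f(x).
F(3) = - \frac{\log{\left(2 \right)}}{5} + \frac{\log{\left(7 \right)}}{5}; F(2) = \frac{\log{\left(6 \right)}}{5}.
Integral = F(3) - F(2) = - \frac{\log{\left(6 \right)}}{5} - \frac{\log{\left(2 \right)}}{5} + \frac{\log{\left(7 \right)}}{5}.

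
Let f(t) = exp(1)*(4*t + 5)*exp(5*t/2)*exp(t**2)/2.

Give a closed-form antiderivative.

f matches the chain-rule pattern g'(h)*h' with inner function h(t) = t**2 + 5*t/2 + 1; substituting u = h(t) collapses the integral.
Check: d/dt[exp(1)*exp(5*t/2)*exp(t**2)] = 2*exp(1)*t*exp(5*t/2)*exp(t**2) + 5*exp(1)*exp(5*t/2)*exp(t**2)/2, which equals f(t).

An antiderivative is F(t) = exp(1)*exp(5*t/2)*exp(t**2).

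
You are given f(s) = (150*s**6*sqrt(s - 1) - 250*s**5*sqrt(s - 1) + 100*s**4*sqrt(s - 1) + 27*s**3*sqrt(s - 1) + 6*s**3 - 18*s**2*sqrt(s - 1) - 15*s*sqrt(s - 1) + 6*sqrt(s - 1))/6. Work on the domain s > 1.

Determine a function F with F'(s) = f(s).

Recover f(s) by differentiating a candidate F(s); any mismatch rules it out.
Check: d/ds[s**4/4 - 2*(s - 1)**(5/2)*(-5*s**5/3 - s**2/2 - s/2)] = 25*s**6*sqrt(s - 1) - 125*s**5*sqrt(s - 1)/3 + 50*s**4*sqrt(s - 1)/3 + 9*s**3*sqrt(s - 1)/2 + s**3 - 3*s**2*sqrt(s - 1) - 5*s*sqrt(s - 1)/2 + sqrt(s - 1), which equals f(s).

An antiderivative is F(s) = s**4/4 - 2*(s - 1)**(5/2)*(-5*s**5/3 - s**2/2 - s/2).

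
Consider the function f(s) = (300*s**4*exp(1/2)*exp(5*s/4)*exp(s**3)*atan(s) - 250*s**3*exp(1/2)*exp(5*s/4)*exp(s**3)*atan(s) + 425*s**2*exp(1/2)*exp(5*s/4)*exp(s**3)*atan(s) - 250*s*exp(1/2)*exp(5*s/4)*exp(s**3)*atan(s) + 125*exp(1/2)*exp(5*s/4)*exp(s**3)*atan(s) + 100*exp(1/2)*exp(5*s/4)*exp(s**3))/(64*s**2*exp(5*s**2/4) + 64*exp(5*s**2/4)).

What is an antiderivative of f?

f has the shape u'v + uv' for u = 25*atan(s)/16 and v = exp(s**3 - 5*s**2/4 + 5*s/4 + 1/2) — it is the derivative of the product u*v.
Check: d/ds[25*exp(1/2)*exp(5*s/4)*exp(-5*s**2/4)*exp(s**3)*atan(s)/16] = (300*s**4*exp(1/2)*exp(5*s/4)*exp(s**3)*atan(s) - 250*s**3*exp(1/2)*exp(5*s/4)*exp(s**3)*atan(s) + 425*s**2*exp(1/2)*exp(5*s/4)*exp(s**3)*atan(s) - 250*s*exp(1/2)*exp(5*s/4)*exp(s**3)*atan(s) + 125*exp(1/2)*exp(5*s/4)*exp(s**3)*atan(s) + 100*exp(1/2)*exp(5*s/4)*exp(s**3))/(64*s**2*exp(5*s**2/4) + 64*exp(5*s**2/4)) = f(s).

An antiderivative is F(s) = 25*exp(1/2)*exp(5*s/4)*exp(-5*s**2/4)*exp(s**3)*atan(s)/16.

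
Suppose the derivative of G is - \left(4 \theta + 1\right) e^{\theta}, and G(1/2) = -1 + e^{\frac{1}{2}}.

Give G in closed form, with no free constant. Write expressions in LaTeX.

G'(\theta) has the shape u'v + uv' for u = 3 - 4 \theta and v = e^{\theta} — it is the derivative of the product u*v.
A general antiderivative is \left(3 - 4 \theta\right) e^{\theta} + C.
The condition gives C = -1 + e^{\frac{1}{2}} - (e^{\frac{1}{2}}) = -1.
So G(\theta) = - 4 \theta e^{\theta} + 3 e^{\theta} - 1.
Check: d/d\theta[- 4 \theta e^{\theta} + 3 e^{\theta} - 1] = - 4 \theta e^{\theta} - e^{\theta}, which equals G'(\theta).

G(\theta) = - 4 \theta e^{\theta} + 3 e^{\theta} - 1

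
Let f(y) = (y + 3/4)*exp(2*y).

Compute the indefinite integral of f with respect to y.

F(y) = (4*y + 1)*exp(2*y)/8 + C

Recognize the product-rule pattern: f = u'v + uv' with u = y/2 + 1/8, v = exp(2*y), so integration by parts undoes it.
Check: d/dy[(4*y + 1)*exp(2*y)/8] = y*exp(2*y) + 3*exp(2*y)/4, which equals f(y).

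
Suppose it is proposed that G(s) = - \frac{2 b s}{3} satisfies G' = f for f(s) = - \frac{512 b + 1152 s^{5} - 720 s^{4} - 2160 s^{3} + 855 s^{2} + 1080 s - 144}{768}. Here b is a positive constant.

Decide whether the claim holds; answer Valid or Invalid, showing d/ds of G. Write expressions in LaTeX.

d/ds[G] = - \frac{2 b}{3}
d/ds[G] - f(s) = \frac{3 s^{5}}{2} - \frac{15 s^{4}}{16} - \frac{45 s^{3}}{16} + \frac{285 s^{2}}{256} + \frac{45 s}{32} - \frac{3}{16} != 0.

Invalid: d/ds[G] - f = \frac{3 s^{5}}{2} - \frac{15 s^{4}}{16} - \frac{45 s^{3}}{16} + \frac{285 s^{2}}{256} + \frac{45 s}{32} - \frac{3}{16}, which is not 0.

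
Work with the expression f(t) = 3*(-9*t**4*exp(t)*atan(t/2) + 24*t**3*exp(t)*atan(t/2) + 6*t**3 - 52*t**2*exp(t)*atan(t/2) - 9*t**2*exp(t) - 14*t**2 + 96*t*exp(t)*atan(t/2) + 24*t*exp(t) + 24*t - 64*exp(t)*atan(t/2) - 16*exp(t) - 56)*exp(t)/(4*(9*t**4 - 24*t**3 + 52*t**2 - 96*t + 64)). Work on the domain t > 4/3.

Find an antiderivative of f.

An antiderivative is F(t) = -3*exp(2*t)*atan(t/2)/8 + 3*exp(2*t)/(6*t*exp(t) - 8*exp(t)).

Recognize the product-rule pattern: f = u'v + uv' with u = -3*atan(t/2)/8 + 3*exp(-t)/(2*(3*t - 4)), v = exp(2*t), so integration by parts undoes it.
Check: d/dt[-3*exp(2*t)*atan(t/2)/8 + 3*exp(2*t)/(6*t*exp(t) - 8*exp(t))] = (-27*t**4*exp(2*t)*atan(t/2) + 72*t**3*exp(2*t)*atan(t/2) + 18*t**3*exp(t) - 156*t**2*exp(2*t)*atan(t/2) - 27*t**2*exp(2*t) - 42*t**2*exp(t) + 288*t*exp(2*t)*atan(t/2) + 72*t*exp(2*t) + 72*t*exp(t) - 192*exp(2*t)*atan(t/2) - 48*exp(2*t) - 168*exp(t))/(36*t**4 - 96*t**3 + 208*t**2 - 384*t + 256), which equals f(t).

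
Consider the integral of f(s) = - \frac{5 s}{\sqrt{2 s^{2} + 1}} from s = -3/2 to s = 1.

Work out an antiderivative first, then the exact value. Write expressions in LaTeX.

Antiderivative: F(s) = - \frac{5 \sqrt{2 s^{2} + 1}}{2}; value = - \frac{5 \sqrt{3}}{2} + \frac{5 \sqrt{22}}{4}

The substitution u = 2 s^{2} + 1 works: f is exactly (dF/du)*(du/ds) for that inner function.
F(s) = - \frac{5 \sqrt{2 s^{2} + 1}}{2} is an antiderivative of f.
Check: d/ds[- \frac{5 \sqrt{2 s^{2} + 1}}{2}] = - \frac{5 s}{\sqrt{2 s^{2} + 1}} = f(s).
F(1) = - \frac{5 \sqrt{3}}{2}; F(-3/2) = - \frac{5 \sqrt{22}}{4}.
Integral = F(1) - F(-3/2) = - \frac{5 \sqrt{3}}{2} + \frac{5 \sqrt{22}}{4}.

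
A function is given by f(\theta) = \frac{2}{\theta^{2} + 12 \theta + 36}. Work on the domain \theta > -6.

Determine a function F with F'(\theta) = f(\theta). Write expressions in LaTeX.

An antiderivative F(\theta) passes only if d/d\theta[F] lands on f(\theta) exactly.
Check: d/d\theta[- \frac{2}{\theta + 6}] = \frac{2}{\theta^{2} + 12 \theta + 36} = f(\theta).

An antiderivative is F(\theta) = - \frac{2}{\theta + 6}.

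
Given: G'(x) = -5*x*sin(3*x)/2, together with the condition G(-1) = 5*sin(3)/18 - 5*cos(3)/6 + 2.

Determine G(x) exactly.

The proposed G(x) is checked by its d/dx: the result must match the given G'(x).
A general antiderivative is 5*x*cos(3*x)/6 - 5*sin(3*x)/18 + C.
The condition gives C = 5*sin(3)/18 - 5*cos(3)/6 + 2 - (5*sin(3)/18 - 5*cos(3)/6) = 2.
So G(x) = (15*x*cos(3*x) - 5*sin(3*x) + 36)/18.
Check: d/dx[(15*x*cos(3*x) - 5*sin(3*x) + 36)/18] = -5*x*sin(3*x)/2 = G'(x).

G(x) = (15*x*cos(3*x) - 5*sin(3*x) + 36)/18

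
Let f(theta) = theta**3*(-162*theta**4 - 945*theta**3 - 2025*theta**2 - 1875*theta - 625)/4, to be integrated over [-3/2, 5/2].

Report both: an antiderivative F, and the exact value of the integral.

Antiderivative: F(theta) = -81*theta**8/16 - 135*theta**7/4 - 675*theta**6/8 - 375*theta**5/4 - 625*theta**4/16; value = -476837/8

f matches the chain-rule pattern g'(h)*h' with inner function h(theta) = -3*theta**2/2 - 5*theta/2; substituting u = h(theta) collapses the integral.
F(theta) = -81*theta**8/16 - 135*theta**7/4 - 675*theta**6/8 - 375*theta**5/4 - 625*theta**4/16 is an antiderivative of f.
Check: d/dtheta[-81*theta**8/16 - 135*theta**7/4 - 675*theta**6/8 - 375*theta**5/4 - 625*theta**4/16] = -81*theta**7/2 - 945*theta**6/4 - 2025*theta**5/4 - 1875*theta**4/4 - 625*theta**3/4, which equals f(theta).
F(5/2) = -244140625/4096; F(-3/2) = -81/4096.
Integral = F(5/2) - F(-3/2) = -476837/8.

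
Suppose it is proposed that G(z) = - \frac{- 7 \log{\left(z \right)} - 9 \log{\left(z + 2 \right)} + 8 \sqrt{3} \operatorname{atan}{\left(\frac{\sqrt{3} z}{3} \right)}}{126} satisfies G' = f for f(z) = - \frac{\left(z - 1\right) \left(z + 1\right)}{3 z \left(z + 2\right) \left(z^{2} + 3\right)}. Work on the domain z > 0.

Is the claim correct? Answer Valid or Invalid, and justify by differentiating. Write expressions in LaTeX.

Invalid: d/dz[G] - f = \frac{8 z}{63 z^{2} + 189}, which is not 0.

d/dz[G] = \frac{8 z^{3} - 5 z^{2} + 21}{63 z^{4} + 126 z^{3} + 189 z^{2} + 378 z}
d/dz[G] - f(z) = \frac{8 z}{63 z^{2} + 189} != 0.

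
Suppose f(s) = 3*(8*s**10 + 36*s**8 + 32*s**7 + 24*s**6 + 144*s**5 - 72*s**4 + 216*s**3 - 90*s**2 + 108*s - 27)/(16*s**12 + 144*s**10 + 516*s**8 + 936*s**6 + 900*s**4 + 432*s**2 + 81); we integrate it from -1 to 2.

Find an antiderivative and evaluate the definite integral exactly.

Antiderivative: F(s) = -3*(2*s**5 + 6*s**3 + 2*s**2 + 3*s + 3)/((2*s**2 + 3)*(2*s**4 + 6*s**2 + 3)); value = -2997/3245

Whatever form F(s) takes, F'(s) = f(s) is non-negotiable.
F(s) = -3*(2*s**5 + 6*s**3 + 2*s**2 + 3*s + 3)/((2*s**2 + 3)*(2*s**4 + 6*s**2 + 3)) is an antiderivative of f.
Check: d/ds[-3*(2*s**5 + 6*s**3 + 2*s**2 + 3*s + 3)/((2*s**2 + 3)*(2*s**4 + 6*s**2 + 3))] = (24*s**10 + 108*s**8 + 96*s**7 + 72*s**6 + 432*s**5 - 216*s**4 + 648*s**3 - 270*s**2 + 324*s - 81)/(16*s**12 + 144*s**10 + 516*s**8 + 936*s**6 + 900*s**4 + 432*s**2 + 81), which equals f(s).
F(2) = -387/649; F(-1) = 18/55.
Integral = F(2) - F(-1) = -2997/3245.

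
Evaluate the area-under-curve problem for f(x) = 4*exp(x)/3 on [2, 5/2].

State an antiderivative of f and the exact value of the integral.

Antiderivative: F(x) = 4*exp(x)/3; value = -4*exp(2)/3 + 4*exp(5/2)/3

A first test for any F(x): its x-derivative must equal f(x) identically.
F(x) = 4*exp(x)/3 is an antiderivative of f.
Check: d/dx[4*exp(x)/3] = 4*exp(x)/3 = f(x).
F(5/2) = 4*exp(5/2)/3; F(2) = 4*exp(2)/3.
Integral = F(5/2) - F(2) = -4*exp(2)/3 + 4*exp(5/2)/3.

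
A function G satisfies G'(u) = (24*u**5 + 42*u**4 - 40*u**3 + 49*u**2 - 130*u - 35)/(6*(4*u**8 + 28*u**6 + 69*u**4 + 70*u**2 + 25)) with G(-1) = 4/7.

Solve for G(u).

Recover the given G'(u) by differentiating a candidate G(u); any mismatch rules it out.
A general antiderivative is (-u - 5/3)*(u - 1/2)/((u**2 + 1)*(2*u**2 + 5)) + C.
The condition gives C = 4/7 - (1/14) = 1/2.
So G(u) = (-u - 5/3)*(u - 1/2)/((u**2 + 1)*(2*u**2 + 5)) + 1/2.
Check: d/du[(-u - 5/3)*(u - 1/2)/((u**2 + 1)*(2*u**2 + 5)) + 1/2] = (24*u**5 + 42*u**4 - 40*u**3 + 49*u**2 - 130*u - 35)/(24*u**8 + 168*u**6 + 414*u**4 + 420*u**2 + 150), which equals G'(u).

G(u) = (-u - 5/3)*(u - 1/2)/((u**2 + 1)*(2*u**2 + 5)) + 1/2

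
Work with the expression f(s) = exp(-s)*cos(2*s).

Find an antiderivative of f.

An antiderivative is F(s) = (2*sin(2*s) - cos(2*s))*exp(-s)/5.

Recover f(s) by differentiating a candidate F(s); any mismatch rules it out.
Check: d/ds[(2*sin(2*s) - cos(2*s))*exp(-s)/5] = exp(-s)*cos(2*s) = f(s).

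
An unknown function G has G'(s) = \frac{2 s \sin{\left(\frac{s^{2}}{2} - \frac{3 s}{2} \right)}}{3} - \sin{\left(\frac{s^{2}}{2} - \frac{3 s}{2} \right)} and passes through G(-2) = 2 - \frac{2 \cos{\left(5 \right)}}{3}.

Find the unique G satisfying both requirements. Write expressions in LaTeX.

G'(s) matches the chain-rule pattern g'(h)*h' with inner function h(s) = \frac{s^{2}}{2} - \frac{3 s}{2}; substituting u = h(s) collapses the integral.
A general antiderivative is - \frac{2 \cos{\left(\frac{s^{2}}{2} - \frac{3 s}{2} \right)}}{3} + C.
The condition gives C = 2 - \frac{2 \cos{\left(5 \right)}}{3} - (- \frac{2 \cos{\left(5 \right)}}{3}) = 2.
So G(s) = \frac{2 \left(3 - \cos{\left(\frac{s^{2}}{2} - \frac{3 s}{2} \right)}\right)}{3}.
Check: d/ds[\frac{2 \left(3 - \cos{\left(\frac{s^{2}}{2} - \frac{3 s}{2} \right)}\right)}{3}] = \frac{2 s \sin{\left(\frac{s^{2}}{2} - \frac{3 s}{2} \right)}}{3} - \sin{\left(\frac{s^{2}}{2} - \frac{3 s}{2} \right)} = G'(s).

G(s) = \frac{2 \left(3 - \cos{\left(\frac{s^{2}}{2} - \frac{3 s}{2} \right)}\right)}{3}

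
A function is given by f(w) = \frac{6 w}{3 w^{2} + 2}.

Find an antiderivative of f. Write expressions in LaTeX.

The substitution u = \frac{3 w^{2}}{2} + 1 works: f is exactly (dF/du)*(du/dw) for that inner function.
Check: d/dw[\log{\left(\frac{3 w^{2}}{2} + 1 \right)}] = \frac{6 w}{3 w^{2} + 2} = f(w).

An antiderivative is F(w) = \log{\left(\frac{3 w^{2}}{2} + 1 \right)}.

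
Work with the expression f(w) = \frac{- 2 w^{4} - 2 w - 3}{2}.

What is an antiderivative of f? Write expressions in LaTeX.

An antiderivative is F(w) = \frac{w \left(- 2 w^{4} - 5 w - 15\right)}{10}.

Differentiate the proposed F(w) back; it has to land on f(w) exactly.
Check: d/dw[\frac{w \left(- 2 w^{4} - 5 w - 15\right)}{10}] = - w^{4} - w - \frac{3}{2}, which equals f(w).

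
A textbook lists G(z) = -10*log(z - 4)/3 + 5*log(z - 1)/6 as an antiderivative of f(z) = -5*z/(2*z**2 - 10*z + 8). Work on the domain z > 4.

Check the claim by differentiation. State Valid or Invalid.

Valid - the claim checks out under differentiation.

d/dz[G] = -5*z/(2*z**2 - 10*z + 8)
This equals f(z) exactly, so the claim holds.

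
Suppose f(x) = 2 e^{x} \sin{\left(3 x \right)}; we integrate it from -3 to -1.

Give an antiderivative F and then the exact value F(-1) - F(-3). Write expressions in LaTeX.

Antiderivative: F(x) = \frac{e^{x} \sin{\left(3 x \right)}}{5} - \frac{3 e^{x} \cos{\left(3 x \right)}}{5}; value = \frac{3 \cos{\left(9 \right)}}{5 e^{3}} - \frac{\sin{\left(3 \right)}}{5 e} + \frac{\sin{\left(9 \right)}}{5 e^{3}} - \frac{3 \cos{\left(3 \right)}}{5 e}

For F(x) to be correct the identity F'(x) - f(x) = 0 must hold.
F(x) = \frac{e^{x} \sin{\left(3 x \right)}}{5} - \frac{3 e^{x} \cos{\left(3 x \right)}}{5} is an antiderivative of f.
Check: d/dx[\frac{e^{x} \sin{\left(3 x \right)}}{5} - \frac{3 e^{x} \cos{\left(3 x \right)}}{5}] = 2 e^{x} \sin{\left(3 x \right)} = f(x).
F(-1) = - \frac{\sin{\left(3 \right)}}{5 e} - \frac{3 \cos{\left(3 \right)}}{5 e}; F(-3) = - \frac{\sin{\left(9 \right)}}{5 e^{3}} - \frac{3 \cos{\left(9 \right)}}{5 e^{3}}.
Integral = F(-1) - F(-3) = \frac{3 \cos{\left(9 \right)}}{5 e^{3}} - \frac{\sin{\left(3 \right)}}{5 e} + \frac{\sin{\left(9 \right)}}{5 e^{3}} - \frac{3 \cos{\left(3 \right)}}{5 e}.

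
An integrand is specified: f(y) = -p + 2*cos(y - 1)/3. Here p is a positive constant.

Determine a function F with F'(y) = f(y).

A first test for any F(y): its y-derivative must equal f(y) identically.
Check: d/dy[-p*y + 2*sin(y - 1)/3] = -p + 2*cos(y - 1)/3 = f(y).

An antiderivative is F(y) = -p*y + 2*sin(y - 1)/3.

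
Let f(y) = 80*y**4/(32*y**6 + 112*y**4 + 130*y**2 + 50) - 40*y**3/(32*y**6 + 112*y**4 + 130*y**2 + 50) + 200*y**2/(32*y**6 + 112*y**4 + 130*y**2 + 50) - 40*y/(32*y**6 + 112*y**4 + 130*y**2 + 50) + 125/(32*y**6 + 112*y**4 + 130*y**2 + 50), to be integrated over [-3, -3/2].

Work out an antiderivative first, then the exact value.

The integrand splits into summands that can be handled one at a time.
F(y) = 5*atan(y)/2 + 5/(8*y**2 + 10) is an antiderivative of f.
Check: d/dy[5*atan(y)/2 + 5/(8*y**2 + 10)] = (80*y**4 - 40*y**3 + 200*y**2 - 40*y + 125)/(32*y**6 + 112*y**4 + 130*y**2 + 50), which equals f(y).
F(-3/2) = 5/28 - 5*atan(3/2)/2; F(-3) = 5/82 - 5*atan(3)/2.
Integral = F(-3/2) - F(-3) = -5*atan(3/2)/2 + 135/1148 + 5*atan(3)/2.

Antiderivative: F(y) = 5*atan(y)/2 + 5/(8*y**2 + 10); value = -5*atan(3/2)/2 + 135/1148 + 5*atan(3)/2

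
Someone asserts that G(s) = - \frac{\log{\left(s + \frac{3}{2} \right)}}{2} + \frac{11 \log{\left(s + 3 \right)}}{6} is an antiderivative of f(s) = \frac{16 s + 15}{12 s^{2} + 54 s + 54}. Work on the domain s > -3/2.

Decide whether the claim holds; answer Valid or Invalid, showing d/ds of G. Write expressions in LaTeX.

Valid: G'(s) = f(s).

d/ds[G] = \frac{16 s + 15}{12 s^{2} + 54 s + 54}
This equals f(s) exactly, so the claim holds.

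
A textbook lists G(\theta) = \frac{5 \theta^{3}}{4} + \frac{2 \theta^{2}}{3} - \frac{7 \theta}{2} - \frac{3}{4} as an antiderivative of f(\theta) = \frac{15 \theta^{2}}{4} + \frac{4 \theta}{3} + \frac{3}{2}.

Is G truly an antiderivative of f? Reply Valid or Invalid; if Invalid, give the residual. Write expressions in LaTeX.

d/d\theta[G] = \frac{15 \theta^{2}}{4} + \frac{4 \theta}{3} - \frac{7}{2}
d/d\theta[G] - f(\theta) = -5 != 0.

Invalid: d/d\theta[G] - f = -5, which is not 0.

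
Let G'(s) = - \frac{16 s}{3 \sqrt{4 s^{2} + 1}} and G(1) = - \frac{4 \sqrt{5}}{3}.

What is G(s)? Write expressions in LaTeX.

G(s) = - \frac{4 \sqrt{4 s^{2} + 1}}{3}

G'(s) matches the chain-rule pattern g'(h)*h' with inner function h(s) = 4 s^{2} + 1; substituting u = h(s) collapses the integral.
A general antiderivative is - \frac{4 \sqrt{4 s^{2} + 1}}{3} + C.
The condition gives C = - \frac{4 \sqrt{5}}{3} - (- \frac{4 \sqrt{5}}{3}) = 0.
So G(s) = - \frac{4 \sqrt{4 s^{2} + 1}}{3}.
Check: d/ds[- \frac{4 \sqrt{4 s^{2} + 1}}{3}] = - \frac{16 s}{3 \sqrt{4 s^{2} + 1}} = G'(s).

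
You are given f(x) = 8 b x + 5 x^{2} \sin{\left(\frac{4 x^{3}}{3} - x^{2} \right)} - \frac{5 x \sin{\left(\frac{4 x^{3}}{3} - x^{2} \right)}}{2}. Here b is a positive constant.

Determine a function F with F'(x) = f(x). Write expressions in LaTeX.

An antiderivative is F(x) = \frac{16 b x^{2} - 5 \cos{\left(\frac{4 x^{3}}{3} - x^{2} \right)}}{4}.

Integrate term by term and add the pieces.
Check: d/dx[\frac{16 b x^{2} - 5 \cos{\left(\frac{4 x^{3}}{3} - x^{2} \right)}}{4}] = 8 b x + 5 x^{2} \sin{\left(\frac{4 x^{3}}{3} - x^{2} \right)} - \frac{5 x \sin{\left(\frac{4 x^{3}}{3} - x^{2} \right)}}{2} = f(x).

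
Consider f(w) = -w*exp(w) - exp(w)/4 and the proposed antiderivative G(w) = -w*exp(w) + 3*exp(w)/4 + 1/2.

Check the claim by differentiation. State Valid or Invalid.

d/dw[G] = -w*exp(w) - exp(w)/4
This equals f(w) exactly, so the claim holds.

Valid: G'(w) = f(w).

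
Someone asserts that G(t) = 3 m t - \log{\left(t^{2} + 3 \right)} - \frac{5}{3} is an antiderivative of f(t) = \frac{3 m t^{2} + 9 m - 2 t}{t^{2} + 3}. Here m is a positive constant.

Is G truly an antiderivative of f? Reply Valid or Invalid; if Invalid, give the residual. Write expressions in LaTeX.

d/dt[G] = \frac{3 m t^{2} + 9 m - 2 t}{t^{2} + 3}
This equals f(t) exactly, so the claim holds.

Valid - the claim checks out under differentiation.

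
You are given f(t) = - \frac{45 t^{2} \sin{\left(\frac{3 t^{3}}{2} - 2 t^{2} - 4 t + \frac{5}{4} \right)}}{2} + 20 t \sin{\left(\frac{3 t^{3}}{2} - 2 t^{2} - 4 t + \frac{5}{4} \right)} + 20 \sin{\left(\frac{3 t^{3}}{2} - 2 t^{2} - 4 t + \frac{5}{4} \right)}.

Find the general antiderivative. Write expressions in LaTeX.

F(t) = 5 \cos{\left(\frac{3 t^{3}}{2} - 2 t^{2} - 4 t + \frac{5}{4} \right)} + C

The substitution u = \frac{3 t^{3}}{2} - 2 t^{2} - 4 t + \frac{5}{4} works: f is exactly (dF/du)*(du/dt) for that inner function.
Check: d/dt[5 \cos{\left(\frac{3 t^{3}}{2} - 2 t^{2} - 4 t + \frac{5}{4} \right)}] = - \frac{45 t^{2} \sin{\left(\frac{3 t^{3}}{2} - 2 t^{2} - 4 t + \frac{5}{4} \right)}}{2} + 20 t \sin{\left(\frac{3 t^{3}}{2} - 2 t^{2} - 4 t + \frac{5}{4} \right)} + 20 \sin{\left(\frac{3 t^{3}}{2} - 2 t^{2} - 4 t + \frac{5}{4} \right)} = f(t).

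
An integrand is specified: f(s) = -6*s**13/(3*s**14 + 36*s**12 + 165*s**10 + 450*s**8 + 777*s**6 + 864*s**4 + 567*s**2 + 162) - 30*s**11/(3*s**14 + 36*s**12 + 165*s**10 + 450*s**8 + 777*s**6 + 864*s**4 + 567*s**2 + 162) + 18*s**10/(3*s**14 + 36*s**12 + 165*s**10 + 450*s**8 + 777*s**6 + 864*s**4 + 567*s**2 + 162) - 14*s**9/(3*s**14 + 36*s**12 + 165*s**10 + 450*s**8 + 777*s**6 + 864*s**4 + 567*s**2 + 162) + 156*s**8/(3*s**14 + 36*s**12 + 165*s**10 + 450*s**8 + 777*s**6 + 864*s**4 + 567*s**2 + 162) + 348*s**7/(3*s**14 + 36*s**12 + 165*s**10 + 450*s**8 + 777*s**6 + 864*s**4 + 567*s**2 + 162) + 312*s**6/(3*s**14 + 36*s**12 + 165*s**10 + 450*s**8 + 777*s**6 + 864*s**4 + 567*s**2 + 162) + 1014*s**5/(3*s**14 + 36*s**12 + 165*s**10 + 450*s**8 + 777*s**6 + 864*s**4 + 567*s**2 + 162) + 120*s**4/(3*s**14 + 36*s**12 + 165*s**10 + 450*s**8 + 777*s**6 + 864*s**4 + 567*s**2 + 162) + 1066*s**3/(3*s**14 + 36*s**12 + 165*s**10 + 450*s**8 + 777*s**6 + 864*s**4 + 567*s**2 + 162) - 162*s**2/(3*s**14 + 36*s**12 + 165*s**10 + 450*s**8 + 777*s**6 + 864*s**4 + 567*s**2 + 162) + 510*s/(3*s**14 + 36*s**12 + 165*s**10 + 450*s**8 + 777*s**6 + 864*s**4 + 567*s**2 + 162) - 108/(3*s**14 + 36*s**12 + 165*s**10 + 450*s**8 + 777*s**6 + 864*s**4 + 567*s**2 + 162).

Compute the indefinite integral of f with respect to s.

Integrate term by term and add the pieces.
Check: d/ds[(-3*s**4 - 6*s**2 + 2*(-3*s - 5)*(s**2 + 1) - 3*(s**2 + 1)*(s**4 + 2*s**2 + 3)*log(s**2 + 6) - 9)/(3*(s**2 + 1)*(s**4 + 2*s**2 + 3))] = (-6*s**13 - 30*s**11 + 18*s**10 - 14*s**9 + 156*s**8 + 348*s**7 + 312*s**6 + 1014*s**5 + 120*s**4 + 1066*s**3 - 162*s**2 + 510*s - 108)/(3*s**14 + 36*s**12 + 165*s**10 + 450*s**8 + 777*s**6 + 864*s**4 + 567*s**2 + 162), which equals f(s).

F(s) = (-3*s**4 - 6*s**2 + 2*(-3*s - 5)*(s**2 + 1) - 3*(s**2 + 1)*(s**4 + 2*s**2 + 3)*log(s**2 + 6) - 9)/(3*(s**2 + 1)*(s**4 + 2*s**2 + 3)) + C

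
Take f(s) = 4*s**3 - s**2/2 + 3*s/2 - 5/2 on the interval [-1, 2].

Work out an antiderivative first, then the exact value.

Integrate term by term and add the pieces.
F(s) = s*(12*s**3 - 2*s**2 + 9*s - 30)/12 is an antiderivative of f.
Check: d/ds[s*(12*s**3 - 2*s**2 + 9*s - 30)/12] = 4*s**3 - s**2/2 + 3*s/2 - 5/2 = f(s).
F(2) = 38/3; F(-1) = 53/12.
Integral = F(2) - F(-1) = 33/4.

Antiderivative: F(s) = s*(12*s**3 - 2*s**2 + 9*s - 30)/12; value = 33/4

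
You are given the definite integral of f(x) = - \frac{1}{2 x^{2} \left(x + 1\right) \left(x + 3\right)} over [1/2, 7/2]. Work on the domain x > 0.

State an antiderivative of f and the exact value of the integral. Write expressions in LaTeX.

Antiderivative: F(x) = \frac{8 x \log{\left(x \right)} - 9 x \log{\left(x + 1 \right)} + x \log{\left(x + 3 \right)} + 6}{36 x}; value = - \frac{\log{\left(\frac{9}{2} \right)}}{4} - \frac{2}{7} + \frac{\log{\left(\frac{13}{2} \right)}}{36} + \frac{\log{\left(\frac{3}{2} \right)}}{4} + \frac{2 \log{\left(2 \right)}}{9} + \frac{7 \log{\left(\frac{7}{2} \right)}}{36}

The denominator factors as 2 x^{2} \left(x + 1\right) \left(x + 3\right); partial fractions split f into directly integrable pieces: \frac{1}{36 \left(x + 3\right)} - \frac{1}{4 \left(x + 1\right)} + \frac{2}{9 x} - \frac{1}{6 x^{2}}.
F(x) = \frac{8 x \log{\left(x \right)} - 9 x \log{\left(x + 1 \right)} + x \log{\left(x + 3 \right)} + 6}{36 x} is an antiderivative of f.
Check: d/dx[\frac{8 x \log{\left(x \right)} - 9 x \log{\left(x + 1 \right)} + x \log{\left(x + 3 \right)} + 6}{36 x}] = - \frac{1}{2 x^{4} + 8 x^{3} + 6 x^{2}}, which equals f(x).
F(7/2) = - \frac{\log{\left(\frac{9}{2} \right)}}{4} + \frac{1}{21} + \frac{\log{\left(\frac{13}{2} \right)}}{36} + \frac{2 \log{\left(\frac{7}{2} \right)}}{9}; F(1/2) = - \frac{2 \log{\left(2 \right)}}{9} - \frac{\log{\left(\frac{3}{2} \right)}}{4} + \frac{\log{\left(\frac{7}{2} \right)}}{36} + \frac{1}{3}.
Integral = F(7/2) - F(1/2) = - \frac{\log{\left(\frac{9}{2} \right)}}{4} - \frac{2}{7} + \frac{\log{\left(\frac{13}{2} \right)}}{36} + \frac{\log{\left(\frac{3}{2} \right)}}{4} + \frac{2 \log{\left(2 \right)}}{9} + \frac{7 \log{\left(\frac{7}{2} \right)}}{36}.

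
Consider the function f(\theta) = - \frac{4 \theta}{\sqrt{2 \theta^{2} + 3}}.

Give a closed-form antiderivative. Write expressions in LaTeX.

The substitution u = 2 \theta^{2} + 3 works: f is exactly (dF/du)*(du/d\theta) for that inner function.
Check: d/d\theta[- 2 \sqrt{2 \theta^{2} + 3}] = - \frac{4 \theta}{\sqrt{2 \theta^{2} + 3}} = f(\theta).

An antiderivative is F(\theta) = - 2 \sqrt{2 \theta^{2} + 3}.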